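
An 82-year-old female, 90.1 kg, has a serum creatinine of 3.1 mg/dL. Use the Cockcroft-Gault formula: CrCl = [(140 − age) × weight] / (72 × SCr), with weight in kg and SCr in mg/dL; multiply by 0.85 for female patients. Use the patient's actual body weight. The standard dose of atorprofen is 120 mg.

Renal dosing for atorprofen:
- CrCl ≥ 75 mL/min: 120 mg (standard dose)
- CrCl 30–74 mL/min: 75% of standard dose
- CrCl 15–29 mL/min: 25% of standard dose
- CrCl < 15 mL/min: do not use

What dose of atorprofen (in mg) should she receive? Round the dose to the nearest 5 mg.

30 mg

CrCl = (140 − 82) × 90.1 / (72 × 3.1) × 0.85 = 5225.8 / 223.20 × 0.85 ≈ 19.9 mL/min
CrCl ≈ 20 mL/min → bracket 15–29 mL/min.
25% of 120 mg = 30 mg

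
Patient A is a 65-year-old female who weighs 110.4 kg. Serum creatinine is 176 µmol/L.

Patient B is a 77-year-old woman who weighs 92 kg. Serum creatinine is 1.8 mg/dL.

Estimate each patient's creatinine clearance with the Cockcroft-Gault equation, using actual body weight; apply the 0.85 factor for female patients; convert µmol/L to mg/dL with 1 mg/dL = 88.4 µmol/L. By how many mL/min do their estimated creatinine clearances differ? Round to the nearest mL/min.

11 mL/min

Patient A: SCr = 176 / 88.4 = 1.991 mg/dL
Patient A: CrCl = (140 − 65) × 110.4 / (72 × 1.991) × 0.85 = 8280.0 / 143.35 × 0.85 ≈ 49.1 mL/min
Patient B: CrCl = (140 − 77) × 92 / (72 × 1.8) × 0.85 = 5796.0 / 129.60 × 0.85 ≈ 38.0 mL/min
|49.1 − 38.0| = 11.1 mL/min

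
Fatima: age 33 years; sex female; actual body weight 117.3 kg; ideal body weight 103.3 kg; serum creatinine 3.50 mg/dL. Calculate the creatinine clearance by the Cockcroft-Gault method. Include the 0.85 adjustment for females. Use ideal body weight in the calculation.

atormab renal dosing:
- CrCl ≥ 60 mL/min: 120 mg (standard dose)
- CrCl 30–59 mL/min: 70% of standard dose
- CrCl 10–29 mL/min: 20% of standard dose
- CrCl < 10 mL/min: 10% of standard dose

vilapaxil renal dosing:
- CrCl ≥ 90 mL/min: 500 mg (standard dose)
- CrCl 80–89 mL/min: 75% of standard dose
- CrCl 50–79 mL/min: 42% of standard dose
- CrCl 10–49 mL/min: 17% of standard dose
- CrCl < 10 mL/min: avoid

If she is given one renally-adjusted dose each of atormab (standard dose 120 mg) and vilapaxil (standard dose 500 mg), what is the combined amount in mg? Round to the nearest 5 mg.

CrCl = (140 − 33) × 103.3 / (72 × 3.5) × 0.85 = 11053.1 / 252.00 × 0.85 ≈ 37.3 mL/min
CrCl ≈ 37 mL/min.
atormab: 30–59 mL/min → 70% of 120 mg = 84 mg.
vilapaxil: 10–49 mL/min → 17% of 500 mg = 85 mg.
Total = 84 + 85 = 169 mg.

170 mg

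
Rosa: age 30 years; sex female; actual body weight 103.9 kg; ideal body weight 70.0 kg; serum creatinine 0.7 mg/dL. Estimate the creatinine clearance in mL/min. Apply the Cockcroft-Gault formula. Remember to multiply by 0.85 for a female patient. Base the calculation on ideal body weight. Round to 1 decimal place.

129.9 mL/min

CrCl = (140 − 30) × 70 / (72 × 0.7) × 0.85 = 7700.0 / 50.40 × 0.85 ≈ 129.9 mL/min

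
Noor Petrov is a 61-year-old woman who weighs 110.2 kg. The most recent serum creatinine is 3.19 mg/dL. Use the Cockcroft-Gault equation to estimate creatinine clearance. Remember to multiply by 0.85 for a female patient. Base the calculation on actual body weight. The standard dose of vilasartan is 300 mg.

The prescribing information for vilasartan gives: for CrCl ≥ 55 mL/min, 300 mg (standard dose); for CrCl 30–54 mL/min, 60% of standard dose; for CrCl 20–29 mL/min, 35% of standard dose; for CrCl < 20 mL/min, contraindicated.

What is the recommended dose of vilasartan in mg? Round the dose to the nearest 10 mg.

180 mg

CrCl = (140 − 61) × 110.2 / (72 × 3.19) × 0.85 = 8705.8 / 229.68 × 0.85 ≈ 32.2 mL/min
CrCl ≈ 32 mL/min → bracket 30–54 mL/min.
60% of 300 mg = 180 mg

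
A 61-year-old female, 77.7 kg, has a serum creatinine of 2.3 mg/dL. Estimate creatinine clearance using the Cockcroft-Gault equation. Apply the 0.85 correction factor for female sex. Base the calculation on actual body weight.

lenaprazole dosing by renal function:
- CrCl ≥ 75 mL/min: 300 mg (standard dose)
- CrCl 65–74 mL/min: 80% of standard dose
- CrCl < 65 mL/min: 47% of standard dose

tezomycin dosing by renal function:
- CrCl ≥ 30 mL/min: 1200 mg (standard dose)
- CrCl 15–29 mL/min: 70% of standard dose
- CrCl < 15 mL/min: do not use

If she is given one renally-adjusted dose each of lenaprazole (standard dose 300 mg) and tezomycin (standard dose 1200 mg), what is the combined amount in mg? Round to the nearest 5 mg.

1340 mg

CrCl = (140 − 61) × 77.7 / (72 × 2.3) × 0.85 = 6138.3 / 165.60 × 0.85 ≈ 31.5 mL/min
CrCl ≈ 32 mL/min.
lenaprazole: < 65 mL/min → 47% of 300 mg = 141 mg.
tezomycin: ≥ 30 mL/min → 100% of 1200 mg = 1200 mg.
Total = 141 + 1200 = 1341 mg.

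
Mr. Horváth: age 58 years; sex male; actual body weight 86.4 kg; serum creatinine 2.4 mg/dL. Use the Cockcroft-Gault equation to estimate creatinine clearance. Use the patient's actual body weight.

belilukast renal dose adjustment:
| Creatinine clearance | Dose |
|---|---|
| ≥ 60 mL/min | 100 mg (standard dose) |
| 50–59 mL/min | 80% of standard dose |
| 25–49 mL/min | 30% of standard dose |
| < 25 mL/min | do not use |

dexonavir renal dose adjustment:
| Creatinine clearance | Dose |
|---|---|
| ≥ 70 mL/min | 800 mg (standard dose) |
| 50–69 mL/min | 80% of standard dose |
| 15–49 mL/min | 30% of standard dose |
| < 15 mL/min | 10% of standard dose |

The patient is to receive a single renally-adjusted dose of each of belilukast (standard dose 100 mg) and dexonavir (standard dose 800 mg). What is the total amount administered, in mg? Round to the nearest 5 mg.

270 mg

CrCl = (140 − 58) × 86.4 / (72 × 2.4) = 7084.8 / 172.80 ≈ 41.0 mL/min
CrCl ≈ 41 mL/min.
belilukast: 25–49 mL/min → 30% of 100 mg = 30 mg.
dexonavir: 15–49 mL/min → 30% of 800 mg = 240 mg.
Total = 30 + 240 = 270 mg.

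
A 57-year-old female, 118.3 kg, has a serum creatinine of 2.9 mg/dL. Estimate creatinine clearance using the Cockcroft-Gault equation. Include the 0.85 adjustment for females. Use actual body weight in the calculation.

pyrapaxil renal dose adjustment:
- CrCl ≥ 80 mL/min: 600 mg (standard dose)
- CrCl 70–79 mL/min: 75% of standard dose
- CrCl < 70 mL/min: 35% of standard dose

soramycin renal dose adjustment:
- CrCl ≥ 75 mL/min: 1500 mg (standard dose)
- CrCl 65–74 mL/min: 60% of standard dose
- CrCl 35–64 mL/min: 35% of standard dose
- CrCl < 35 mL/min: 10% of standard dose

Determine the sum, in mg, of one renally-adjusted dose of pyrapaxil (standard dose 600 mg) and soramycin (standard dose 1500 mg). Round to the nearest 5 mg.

735 mg

CrCl = (140 − 57) × 118.3 / (72 × 2.9) × 0.85 = 9818.9 / 208.80 × 0.85 ≈ 40.0 mL/min
CrCl ≈ 40 mL/min.
pyrapaxil: < 70 mL/min → 35% of 600 mg = 210 mg.
soramycin: 35–64 mL/min → 35% of 1500 mg = 525 mg.
Total = 210 + 525 = 735 mg.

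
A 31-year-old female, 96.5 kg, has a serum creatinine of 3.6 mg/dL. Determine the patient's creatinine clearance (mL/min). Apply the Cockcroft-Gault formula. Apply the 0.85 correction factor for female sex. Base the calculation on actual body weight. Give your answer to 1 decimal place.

CrCl = (140 − 31) × 96.5 / (72 × 3.6) × 0.85 = 10518.5 / 259.20 × 0.85 ≈ 34.5 mL/min

34.5 mL/min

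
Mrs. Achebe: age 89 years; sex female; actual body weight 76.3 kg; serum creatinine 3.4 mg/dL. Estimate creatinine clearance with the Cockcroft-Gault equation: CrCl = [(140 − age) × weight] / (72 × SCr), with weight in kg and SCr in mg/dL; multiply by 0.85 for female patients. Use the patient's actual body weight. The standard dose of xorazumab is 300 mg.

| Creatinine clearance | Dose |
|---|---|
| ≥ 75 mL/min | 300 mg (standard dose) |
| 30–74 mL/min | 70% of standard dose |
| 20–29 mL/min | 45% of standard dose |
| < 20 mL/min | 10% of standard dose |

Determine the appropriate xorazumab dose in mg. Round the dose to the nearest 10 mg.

30 mg

CrCl = (140 − 89) × 76.3 / (72 × 3.4) × 0.85 = 3891.3 / 244.80 × 0.85 ≈ 13.5 mL/min
CrCl ≈ 14 mL/min → bracket < 20 mL/min.
10% of 300 mg = 30 mg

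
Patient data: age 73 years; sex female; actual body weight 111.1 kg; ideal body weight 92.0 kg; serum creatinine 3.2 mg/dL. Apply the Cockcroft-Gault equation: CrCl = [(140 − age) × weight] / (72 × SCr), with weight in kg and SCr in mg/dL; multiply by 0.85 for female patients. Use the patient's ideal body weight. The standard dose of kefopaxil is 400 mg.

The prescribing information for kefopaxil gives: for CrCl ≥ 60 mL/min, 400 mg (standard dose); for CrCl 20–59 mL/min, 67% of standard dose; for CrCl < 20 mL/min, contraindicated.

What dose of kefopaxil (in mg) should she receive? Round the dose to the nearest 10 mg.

270 mg

CrCl = (140 − 73) × 92 / (72 × 3.2) × 0.85 = 6164.0 / 230.40 × 0.85 ≈ 22.7 mL/min
CrCl ≈ 23 mL/min → bracket 20–59 mL/min.
67% of 400 mg = 268 mg → 270 mg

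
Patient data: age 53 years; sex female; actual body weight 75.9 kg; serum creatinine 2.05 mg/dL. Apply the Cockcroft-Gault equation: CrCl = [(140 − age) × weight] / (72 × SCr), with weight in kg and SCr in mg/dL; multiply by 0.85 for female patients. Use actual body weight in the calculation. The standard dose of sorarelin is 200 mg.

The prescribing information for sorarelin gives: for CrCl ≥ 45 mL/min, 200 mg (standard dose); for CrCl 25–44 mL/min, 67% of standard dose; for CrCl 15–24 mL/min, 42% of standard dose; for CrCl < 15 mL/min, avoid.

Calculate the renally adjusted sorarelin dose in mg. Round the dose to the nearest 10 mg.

CrCl = (140 − 53) × 75.9 / (72 × 2.05) × 0.85 = 6603.3 / 147.60 × 0.85 ≈ 38.0 mL/min
CrCl ≈ 38 mL/min → bracket 25–44 mL/min.
67% of 200 mg = 134 mg → 130 mg

130 mg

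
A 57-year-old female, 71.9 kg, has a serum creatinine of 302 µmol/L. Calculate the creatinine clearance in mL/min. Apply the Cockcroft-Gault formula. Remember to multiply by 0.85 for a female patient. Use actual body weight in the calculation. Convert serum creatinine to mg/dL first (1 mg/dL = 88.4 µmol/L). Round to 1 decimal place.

SCr = 302 / 88.4 = 3.416 mg/dL
CrCl = (140 − 57) × 71.9 / (72 × 3.416) × 0.85 = 5967.7 / 245.95 × 0.85 ≈ 20.6 mL/min

20.6 mL/min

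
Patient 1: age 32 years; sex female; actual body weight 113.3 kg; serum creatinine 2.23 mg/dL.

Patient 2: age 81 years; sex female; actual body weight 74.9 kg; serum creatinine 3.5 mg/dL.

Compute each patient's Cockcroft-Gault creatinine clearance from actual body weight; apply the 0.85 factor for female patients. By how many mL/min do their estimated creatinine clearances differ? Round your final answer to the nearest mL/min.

Patient 1: CrCl = (140 − 32) × 113.3 / (72 × 2.23) × 0.85 = 12236.4 / 160.56 × 0.85 ≈ 64.8 mL/min
Patient 2: CrCl = (140 − 81) × 74.9 / (72 × 3.5) × 0.85 = 4419.1 / 252.00 × 0.85 ≈ 14.9 mL/min
|64.8 − 14.9| = 49.9 mL/min

50 mL/min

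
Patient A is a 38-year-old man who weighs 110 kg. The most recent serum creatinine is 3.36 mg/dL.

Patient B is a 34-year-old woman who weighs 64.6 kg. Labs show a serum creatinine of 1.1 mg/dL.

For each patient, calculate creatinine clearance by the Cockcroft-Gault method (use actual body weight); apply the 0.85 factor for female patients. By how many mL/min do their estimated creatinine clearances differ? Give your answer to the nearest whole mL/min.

27 mL/min

Patient A: CrCl = (140 − 38) × 110 / (72 × 3.36) = 11220.0 / 241.92 ≈ 46.4 mL/min
Patient B: CrCl = (140 − 34) × 64.6 / (72 × 1.1) × 0.85 = 6847.6 / 79.20 × 0.85 ≈ 73.5 mL/min
|46.4 − 73.5| = 27.1 mL/min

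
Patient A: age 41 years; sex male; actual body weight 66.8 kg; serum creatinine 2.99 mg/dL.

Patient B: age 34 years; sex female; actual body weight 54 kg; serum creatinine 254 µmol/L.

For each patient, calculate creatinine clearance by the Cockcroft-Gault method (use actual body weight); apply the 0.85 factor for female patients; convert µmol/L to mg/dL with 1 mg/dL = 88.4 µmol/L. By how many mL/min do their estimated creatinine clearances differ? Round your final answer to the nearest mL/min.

Patient A: CrCl = (140 − 41) × 66.8 / (72 × 2.99) = 6613.2 / 215.28 ≈ 30.7 mL/min
Patient B: SCr = 254 / 88.4 = 2.873 mg/dL
Patient B: CrCl = (140 − 34) × 54 / (72 × 2.873) × 0.85 = 5724.0 / 206.86 × 0.85 ≈ 23.5 mL/min
|30.7 − 23.5| = 7.2 mL/min

7 mL/min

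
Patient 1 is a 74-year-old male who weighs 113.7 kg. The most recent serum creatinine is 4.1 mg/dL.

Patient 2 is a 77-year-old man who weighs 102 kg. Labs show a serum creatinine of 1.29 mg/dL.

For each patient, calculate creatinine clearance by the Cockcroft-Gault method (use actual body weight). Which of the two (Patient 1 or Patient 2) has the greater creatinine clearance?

Patient 1: CrCl = (140 − 74) × 113.7 / (72 × 4.1) = 7504.2 / 295.20 ≈ 25.4 mL/min
Patient 2: CrCl = (140 − 77) × 102 / (72 × 1.29) = 6426.0 / 92.88 ≈ 69.2 mL/min
25.4 vs 69.2 mL/min → Patient 2 is higher.

Patient 2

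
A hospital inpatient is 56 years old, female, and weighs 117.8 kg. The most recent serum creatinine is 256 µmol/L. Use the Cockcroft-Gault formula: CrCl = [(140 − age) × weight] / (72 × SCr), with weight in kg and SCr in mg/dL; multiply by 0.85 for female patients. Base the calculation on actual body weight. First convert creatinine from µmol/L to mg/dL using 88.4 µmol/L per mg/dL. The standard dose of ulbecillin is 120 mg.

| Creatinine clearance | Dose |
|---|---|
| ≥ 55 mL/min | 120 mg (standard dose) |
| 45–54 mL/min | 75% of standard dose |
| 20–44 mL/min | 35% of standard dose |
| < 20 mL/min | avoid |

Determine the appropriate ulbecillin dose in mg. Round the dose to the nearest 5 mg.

SCr = 256 / 88.4 = 2.896 mg/dL
CrCl = (140 − 56) × 117.8 / (72 × 2.896) × 0.85 = 9895.2 / 208.51 × 0.85 ≈ 40.3 mL/min
CrCl ≈ 40 mL/min → bracket 20–44 mL/min.
35% of 120 mg = 42 mg → 40 mg

40 mg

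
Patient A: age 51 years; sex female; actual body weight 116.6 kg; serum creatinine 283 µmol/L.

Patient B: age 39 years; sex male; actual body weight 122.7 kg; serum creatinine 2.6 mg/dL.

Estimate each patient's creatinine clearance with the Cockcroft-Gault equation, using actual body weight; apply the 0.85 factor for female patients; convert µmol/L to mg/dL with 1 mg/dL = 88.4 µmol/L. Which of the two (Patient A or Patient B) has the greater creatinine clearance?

Patient A: SCr = 283 / 88.4 = 3.201 mg/dL
Patient A: CrCl = (140 − 51) × 116.6 / (72 × 3.201) × 0.85 = 10377.4 / 230.47 × 0.85 ≈ 38.3 mL/min
Patient B: CrCl = (140 − 39) × 122.7 / (72 × 2.6) = 12392.7 / 187.20 ≈ 66.2 mL/min
38.3 vs 66.2 mL/min → Patient B is higher.

Patient B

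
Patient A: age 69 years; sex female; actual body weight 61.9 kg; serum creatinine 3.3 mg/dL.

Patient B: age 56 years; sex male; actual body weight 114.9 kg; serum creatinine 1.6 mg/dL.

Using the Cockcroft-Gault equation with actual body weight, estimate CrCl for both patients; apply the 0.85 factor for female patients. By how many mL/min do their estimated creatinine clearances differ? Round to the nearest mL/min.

68 mL/min

Patient A: CrCl = (140 − 69) × 61.9 / (72 × 3.3) × 0.85 = 4394.9 / 237.60 × 0.85 ≈ 15.7 mL/min
Patient B: CrCl = (140 − 56) × 114.9 / (72 × 1.6) = 9651.6 / 115.20 ≈ 83.8 mL/min
|15.7 − 83.8| = 68.1 mL/min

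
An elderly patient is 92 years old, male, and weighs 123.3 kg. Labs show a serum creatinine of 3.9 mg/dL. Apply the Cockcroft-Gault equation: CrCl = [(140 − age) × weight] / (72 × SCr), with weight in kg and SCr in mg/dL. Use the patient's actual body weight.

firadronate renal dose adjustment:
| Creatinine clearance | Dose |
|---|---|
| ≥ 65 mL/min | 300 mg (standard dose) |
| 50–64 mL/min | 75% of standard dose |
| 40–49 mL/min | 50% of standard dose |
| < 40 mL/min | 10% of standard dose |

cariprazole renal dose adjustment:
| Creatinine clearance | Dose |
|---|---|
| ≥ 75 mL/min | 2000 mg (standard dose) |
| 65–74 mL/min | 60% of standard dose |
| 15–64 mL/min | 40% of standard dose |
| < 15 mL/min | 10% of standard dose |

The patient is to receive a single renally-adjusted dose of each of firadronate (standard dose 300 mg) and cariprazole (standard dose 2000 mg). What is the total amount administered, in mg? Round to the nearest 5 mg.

830 mg

CrCl = (140 − 92) × 123.3 / (72 × 3.9) = 5918.4 / 280.80 ≈ 21.1 mL/min
CrCl ≈ 21 mL/min.
firadronate: < 40 mL/min → 10% of 300 mg = 30 mg.
cariprazole: 15–64 mL/min → 40% of 2000 mg = 800 mg.
Total = 30 + 800 = 830 mg.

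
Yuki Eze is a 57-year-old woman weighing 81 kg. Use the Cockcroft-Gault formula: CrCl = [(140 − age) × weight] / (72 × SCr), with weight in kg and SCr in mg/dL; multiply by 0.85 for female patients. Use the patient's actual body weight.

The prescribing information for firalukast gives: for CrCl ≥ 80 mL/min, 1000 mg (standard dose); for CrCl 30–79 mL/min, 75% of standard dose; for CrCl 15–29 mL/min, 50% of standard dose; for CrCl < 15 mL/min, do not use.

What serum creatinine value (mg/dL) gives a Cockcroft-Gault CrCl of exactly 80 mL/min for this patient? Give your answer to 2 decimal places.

0.99 mg/dL

Standard dose requires CrCl ≥ 80 mL/min.
Set (140 − 57) × 81 × 0.85 / (72 × SCr) = 80
SCr = (140 − 57) × 81 × 0.85 / (72 × 80) = 0.992 mg/dL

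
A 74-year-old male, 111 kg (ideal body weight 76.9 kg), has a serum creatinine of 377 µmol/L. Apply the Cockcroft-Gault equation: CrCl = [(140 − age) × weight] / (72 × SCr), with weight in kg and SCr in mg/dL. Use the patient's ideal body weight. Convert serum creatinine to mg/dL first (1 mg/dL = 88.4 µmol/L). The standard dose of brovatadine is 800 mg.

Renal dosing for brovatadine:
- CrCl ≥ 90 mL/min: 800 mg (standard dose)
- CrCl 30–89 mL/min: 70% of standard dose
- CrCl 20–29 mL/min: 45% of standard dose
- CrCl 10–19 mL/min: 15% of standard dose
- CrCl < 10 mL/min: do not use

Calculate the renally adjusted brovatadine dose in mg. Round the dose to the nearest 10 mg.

120 mg

SCr = 377 / 88.4 = 4.265 mg/dL
CrCl = (140 − 74) × 76.9 / (72 × 4.265) = 5075.4 / 307.08 ≈ 16.5 mL/min
CrCl ≈ 17 mL/min → bracket 10–19 mL/min.
15% of 800 mg = 120 mg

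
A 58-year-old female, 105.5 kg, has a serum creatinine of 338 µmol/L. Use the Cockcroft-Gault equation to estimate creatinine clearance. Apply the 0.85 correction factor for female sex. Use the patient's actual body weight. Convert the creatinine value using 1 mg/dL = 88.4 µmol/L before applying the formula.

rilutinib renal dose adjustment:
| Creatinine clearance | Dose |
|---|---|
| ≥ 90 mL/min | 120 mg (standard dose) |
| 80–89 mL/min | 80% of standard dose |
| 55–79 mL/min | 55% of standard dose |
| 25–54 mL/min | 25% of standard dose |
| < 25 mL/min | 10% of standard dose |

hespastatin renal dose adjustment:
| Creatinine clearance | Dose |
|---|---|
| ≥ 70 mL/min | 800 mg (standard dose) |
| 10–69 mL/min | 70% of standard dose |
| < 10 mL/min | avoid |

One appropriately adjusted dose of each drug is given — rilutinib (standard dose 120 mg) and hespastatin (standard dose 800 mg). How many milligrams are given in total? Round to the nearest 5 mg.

SCr = 338 / 88.4 = 3.824 mg/dL
CrCl = (140 − 58) × 105.5 / (72 × 3.824) × 0.85 = 8651.0 / 275.33 × 0.85 ≈ 26.7 mL/min
CrCl ≈ 27 mL/min.
rilutinib: 25–54 mL/min → 25% of 120 mg = 30 mg.
hespastatin: 10–69 mL/min → 70% of 800 mg = 560 mg.
Total = 30 + 560 = 590 mg.

590 mg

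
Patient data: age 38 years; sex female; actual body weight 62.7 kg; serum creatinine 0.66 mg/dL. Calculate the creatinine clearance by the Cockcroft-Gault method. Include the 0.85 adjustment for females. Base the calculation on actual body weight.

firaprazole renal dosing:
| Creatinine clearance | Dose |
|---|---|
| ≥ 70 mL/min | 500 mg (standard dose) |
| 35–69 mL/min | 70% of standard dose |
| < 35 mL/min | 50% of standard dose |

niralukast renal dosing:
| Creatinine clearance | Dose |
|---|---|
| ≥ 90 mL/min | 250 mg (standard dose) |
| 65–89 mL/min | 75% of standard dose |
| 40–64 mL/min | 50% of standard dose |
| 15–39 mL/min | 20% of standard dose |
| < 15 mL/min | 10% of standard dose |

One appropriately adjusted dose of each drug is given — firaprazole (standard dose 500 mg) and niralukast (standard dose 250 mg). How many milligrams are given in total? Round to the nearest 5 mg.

CrCl = (140 − 38) × 62.7 / (72 × 0.66) × 0.85 = 6395.4 / 47.52 × 0.85 ≈ 114.4 mL/min
CrCl ≈ 114 mL/min.
firaprazole: ≥ 70 mL/min → 100% of 500 mg = 500 mg.
niralukast: ≥ 90 mL/min → 100% of 250 mg = 250 mg.
Total = 500 + 250 = 750 mg.

750 mg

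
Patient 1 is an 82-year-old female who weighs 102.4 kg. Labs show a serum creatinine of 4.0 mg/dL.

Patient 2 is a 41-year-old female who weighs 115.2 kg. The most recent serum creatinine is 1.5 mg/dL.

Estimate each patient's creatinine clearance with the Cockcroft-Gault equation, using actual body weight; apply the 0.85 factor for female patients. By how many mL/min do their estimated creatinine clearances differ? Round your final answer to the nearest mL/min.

72 mL/min

Patient 1: CrCl = (140 − 82) × 102.4 / (72 × 4) × 0.85 = 5939.2 / 288.00 × 0.85 ≈ 17.5 mL/min
Patient 2: CrCl = (140 − 41) × 115.2 / (72 × 1.5) × 0.85 = 11404.8 / 108.00 × 0.85 ≈ 89.8 mL/min
|17.5 − 89.8| = 72.3 mL/min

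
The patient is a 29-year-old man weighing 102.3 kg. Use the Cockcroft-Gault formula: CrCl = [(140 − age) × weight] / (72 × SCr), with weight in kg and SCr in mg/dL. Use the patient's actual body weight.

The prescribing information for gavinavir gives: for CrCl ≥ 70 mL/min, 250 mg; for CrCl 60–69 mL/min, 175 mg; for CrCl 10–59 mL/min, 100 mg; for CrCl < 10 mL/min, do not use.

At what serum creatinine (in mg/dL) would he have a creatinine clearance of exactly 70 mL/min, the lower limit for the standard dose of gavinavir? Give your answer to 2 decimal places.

Standard dose requires CrCl ≥ 70 mL/min.
Set (140 − 29) × 102.3 / (72 × SCr) = 70
SCr = (140 − 29) × 102.3 / (72 × 70) = 2.253 mg/dL

2.25 mg/dL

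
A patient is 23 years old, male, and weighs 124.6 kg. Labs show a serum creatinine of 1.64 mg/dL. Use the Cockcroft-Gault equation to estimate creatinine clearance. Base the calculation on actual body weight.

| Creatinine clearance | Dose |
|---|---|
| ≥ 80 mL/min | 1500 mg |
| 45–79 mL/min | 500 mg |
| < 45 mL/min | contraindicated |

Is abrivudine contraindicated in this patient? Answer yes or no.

CrCl = (140 − 23) × 124.6 / (72 × 1.64) = 14578.2 / 118.08 ≈ 123.5 mL/min
CrCl ≈ 123 mL/min, which is ≥ 45 mL/min.

no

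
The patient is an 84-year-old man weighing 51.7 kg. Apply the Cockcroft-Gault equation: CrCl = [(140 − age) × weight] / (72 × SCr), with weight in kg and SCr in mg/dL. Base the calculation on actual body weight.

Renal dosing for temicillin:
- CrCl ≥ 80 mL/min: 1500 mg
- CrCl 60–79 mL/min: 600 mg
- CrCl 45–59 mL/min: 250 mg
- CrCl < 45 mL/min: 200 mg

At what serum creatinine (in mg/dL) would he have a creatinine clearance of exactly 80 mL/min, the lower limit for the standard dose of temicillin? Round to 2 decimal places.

0.50 mg/dL

Standard dose requires CrCl ≥ 80 mL/min.
Set (140 − 84) × 51.7 / (72 × SCr) = 80
SCr = (140 − 84) × 51.7 / (72 × 80) = 0.503 mg/dL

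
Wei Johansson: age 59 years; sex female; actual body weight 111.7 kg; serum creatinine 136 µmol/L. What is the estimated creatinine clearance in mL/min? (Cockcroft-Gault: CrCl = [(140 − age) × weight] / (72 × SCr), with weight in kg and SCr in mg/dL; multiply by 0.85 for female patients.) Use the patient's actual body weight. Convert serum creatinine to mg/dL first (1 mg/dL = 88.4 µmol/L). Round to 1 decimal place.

69.4 mL/min

SCr = 136 / 88.4 = 1.538 mg/dL
CrCl = (140 − 59) × 111.7 / (72 × 1.538) × 0.85 = 9047.7 / 110.74 × 0.85 ≈ 69.4 mL/min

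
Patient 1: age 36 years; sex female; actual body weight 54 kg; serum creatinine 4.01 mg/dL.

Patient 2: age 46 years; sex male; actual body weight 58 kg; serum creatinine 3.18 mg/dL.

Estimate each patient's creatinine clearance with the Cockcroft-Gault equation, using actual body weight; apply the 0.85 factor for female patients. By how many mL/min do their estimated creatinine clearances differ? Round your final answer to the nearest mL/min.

Patient 1: CrCl = (140 − 36) × 54 / (72 × 4.01) × 0.85 = 5616.0 / 288.72 × 0.85 ≈ 16.5 mL/min
Patient 2: CrCl = (140 − 46) × 58 / (72 × 3.18) = 5452.0 / 228.96 ≈ 23.8 mL/min
|16.5 − 23.8| = 7.3 mL/min

7 mL/min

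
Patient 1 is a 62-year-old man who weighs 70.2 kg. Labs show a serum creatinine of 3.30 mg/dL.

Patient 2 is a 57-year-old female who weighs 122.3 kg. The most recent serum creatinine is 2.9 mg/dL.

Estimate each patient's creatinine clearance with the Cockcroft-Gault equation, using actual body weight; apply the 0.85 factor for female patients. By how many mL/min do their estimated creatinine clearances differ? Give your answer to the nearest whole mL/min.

Patient 1: CrCl = (140 − 62) × 70.2 / (72 × 3.3) = 5475.6 / 237.60 ≈ 23.0 mL/min
Patient 2: CrCl = (140 − 57) × 122.3 / (72 × 2.9) × 0.85 = 10150.9 / 208.80 × 0.85 ≈ 41.3 mL/min
|23.0 − 41.3| = 18.3 mL/min

18 mL/min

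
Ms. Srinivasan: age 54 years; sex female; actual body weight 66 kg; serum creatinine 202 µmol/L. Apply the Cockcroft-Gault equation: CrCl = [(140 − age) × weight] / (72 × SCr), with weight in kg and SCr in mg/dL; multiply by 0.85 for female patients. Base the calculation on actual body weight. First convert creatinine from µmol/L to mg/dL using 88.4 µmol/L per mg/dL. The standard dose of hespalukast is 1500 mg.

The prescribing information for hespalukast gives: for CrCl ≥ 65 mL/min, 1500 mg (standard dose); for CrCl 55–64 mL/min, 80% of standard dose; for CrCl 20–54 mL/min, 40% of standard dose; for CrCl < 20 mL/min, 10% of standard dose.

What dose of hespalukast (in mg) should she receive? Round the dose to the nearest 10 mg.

600 mg

SCr = 202 / 88.4 = 2.285 mg/dL
CrCl = (140 − 54) × 66 / (72 × 2.285) × 0.85 = 5676.0 / 164.52 × 0.85 ≈ 29.3 mL/min
CrCl ≈ 29 mL/min → bracket 20–54 mL/min.
40% of 1500 mg = 600 mg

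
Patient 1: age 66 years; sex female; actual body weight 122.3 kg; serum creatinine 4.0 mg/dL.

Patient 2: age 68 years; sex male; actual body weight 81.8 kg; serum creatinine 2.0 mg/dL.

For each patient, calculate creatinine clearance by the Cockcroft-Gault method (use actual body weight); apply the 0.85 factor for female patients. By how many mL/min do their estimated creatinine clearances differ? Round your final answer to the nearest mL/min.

14 mL/min

Patient 1: CrCl = (140 − 66) × 122.3 / (72 × 4) × 0.85 = 9050.2 / 288.00 × 0.85 ≈ 26.7 mL/min
Patient 2: CrCl = (140 − 68) × 81.8 / (72 × 2) = 5889.6 / 144.00 ≈ 40.9 mL/min
|26.7 − 40.9| = 14.2 mL/min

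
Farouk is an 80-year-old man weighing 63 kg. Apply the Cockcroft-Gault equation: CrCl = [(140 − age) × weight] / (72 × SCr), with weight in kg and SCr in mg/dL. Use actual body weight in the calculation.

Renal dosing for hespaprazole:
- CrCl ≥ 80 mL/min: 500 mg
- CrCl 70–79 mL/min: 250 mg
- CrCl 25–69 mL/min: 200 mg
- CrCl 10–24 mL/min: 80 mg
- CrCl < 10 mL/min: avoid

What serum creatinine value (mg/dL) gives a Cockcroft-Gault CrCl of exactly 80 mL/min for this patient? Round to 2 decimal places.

0.66 mg/dL

Standard dose requires CrCl ≥ 80 mL/min.
Set (140 − 80) × 63 / (72 × SCr) = 80
SCr = (140 − 80) × 63 / (72 × 80) = 0.656 mg/dL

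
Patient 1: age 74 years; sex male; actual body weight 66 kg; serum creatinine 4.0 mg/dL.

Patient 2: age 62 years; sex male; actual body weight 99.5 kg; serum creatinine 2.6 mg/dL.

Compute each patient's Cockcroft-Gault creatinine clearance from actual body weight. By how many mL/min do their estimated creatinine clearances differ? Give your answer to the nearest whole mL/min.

26 mL/min

Patient 1: CrCl = (140 − 74) × 66 / (72 × 4) = 4356.0 / 288.00 ≈ 15.1 mL/min
Patient 2: CrCl = (140 − 62) × 99.5 / (72 × 2.6) = 7761.0 / 187.20 ≈ 41.5 mL/min
|15.1 − 41.5| = 26.4 mL/min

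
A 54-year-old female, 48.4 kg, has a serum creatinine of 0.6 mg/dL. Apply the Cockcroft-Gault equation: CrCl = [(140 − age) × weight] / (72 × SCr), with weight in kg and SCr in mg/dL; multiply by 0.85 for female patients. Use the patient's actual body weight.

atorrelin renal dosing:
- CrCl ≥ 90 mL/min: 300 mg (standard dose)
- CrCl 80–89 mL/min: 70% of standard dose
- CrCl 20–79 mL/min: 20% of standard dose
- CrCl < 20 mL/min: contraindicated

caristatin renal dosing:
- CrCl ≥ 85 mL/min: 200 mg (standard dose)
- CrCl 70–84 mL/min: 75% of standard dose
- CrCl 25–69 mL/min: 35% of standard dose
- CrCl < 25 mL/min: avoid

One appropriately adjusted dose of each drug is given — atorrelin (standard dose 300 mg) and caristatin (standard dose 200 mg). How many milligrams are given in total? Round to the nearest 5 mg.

360 mg

CrCl = (140 − 54) × 48.4 / (72 × 0.6) × 0.85 = 4162.4 / 43.20 × 0.85 ≈ 81.9 mL/min
CrCl ≈ 82 mL/min.
atorrelin: 80–89 mL/min → 70% of 300 mg = 210 mg.
caristatin: 70–84 mL/min → 75% of 200 mg = 150 mg.
Total = 210 + 150 = 360 mg.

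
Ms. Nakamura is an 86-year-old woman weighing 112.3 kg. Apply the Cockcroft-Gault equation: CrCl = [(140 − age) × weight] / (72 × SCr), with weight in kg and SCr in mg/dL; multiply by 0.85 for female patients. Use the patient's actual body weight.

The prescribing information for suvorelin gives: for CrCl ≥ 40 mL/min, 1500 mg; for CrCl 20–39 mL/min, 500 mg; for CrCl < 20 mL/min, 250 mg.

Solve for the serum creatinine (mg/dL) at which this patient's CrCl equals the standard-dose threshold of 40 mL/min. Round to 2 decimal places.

1.79 mg/dL

Standard dose requires CrCl ≥ 40 mL/min.
Set (140 − 86) × 112.3 × 0.85 / (72 × SCr) = 40
SCr = (140 − 86) × 112.3 × 0.85 / (72 × 40) = 1.790 mg/dL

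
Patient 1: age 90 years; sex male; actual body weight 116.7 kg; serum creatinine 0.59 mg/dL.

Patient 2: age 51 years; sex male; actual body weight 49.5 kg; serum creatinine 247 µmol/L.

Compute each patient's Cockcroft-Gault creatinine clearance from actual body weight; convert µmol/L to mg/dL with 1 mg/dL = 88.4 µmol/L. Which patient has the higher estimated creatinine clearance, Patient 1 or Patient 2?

Patient 1: CrCl = (140 − 90) × 116.7 / (72 × 0.59) = 5835.0 / 42.48 ≈ 137.4 mL/min
Patient 2: SCr = 247 / 88.4 = 2.794 mg/dL
Patient 2: CrCl = (140 − 51) × 49.5 / (72 × 2.794) = 4405.5 / 201.17 ≈ 21.9 mL/min
137.4 vs 21.9 mL/min → Patient 1 is higher.

Patient 1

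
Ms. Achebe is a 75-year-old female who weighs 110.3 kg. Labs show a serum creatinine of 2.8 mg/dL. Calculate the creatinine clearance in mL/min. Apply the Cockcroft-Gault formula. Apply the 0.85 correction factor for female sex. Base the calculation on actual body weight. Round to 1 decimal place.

CrCl = (140 − 75) × 110.3 / (72 × 2.8) × 0.85 = 7169.5 / 201.60 × 0.85 ≈ 30.2 mL/min

30.2 mL/min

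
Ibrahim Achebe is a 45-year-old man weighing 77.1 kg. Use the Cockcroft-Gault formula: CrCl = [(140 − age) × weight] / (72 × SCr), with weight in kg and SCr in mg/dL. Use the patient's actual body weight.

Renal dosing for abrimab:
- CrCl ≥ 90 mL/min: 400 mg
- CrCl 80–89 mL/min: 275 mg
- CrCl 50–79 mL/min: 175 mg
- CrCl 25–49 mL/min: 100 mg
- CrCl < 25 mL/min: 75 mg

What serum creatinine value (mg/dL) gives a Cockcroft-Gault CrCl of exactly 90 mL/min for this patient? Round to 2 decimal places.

Standard dose requires CrCl ≥ 90 mL/min.
Set (140 − 45) × 77.1 / (72 × SCr) = 90
SCr = (140 − 45) × 77.1 / (72 × 90) = 1.130 mg/dL

1.13 mg/dL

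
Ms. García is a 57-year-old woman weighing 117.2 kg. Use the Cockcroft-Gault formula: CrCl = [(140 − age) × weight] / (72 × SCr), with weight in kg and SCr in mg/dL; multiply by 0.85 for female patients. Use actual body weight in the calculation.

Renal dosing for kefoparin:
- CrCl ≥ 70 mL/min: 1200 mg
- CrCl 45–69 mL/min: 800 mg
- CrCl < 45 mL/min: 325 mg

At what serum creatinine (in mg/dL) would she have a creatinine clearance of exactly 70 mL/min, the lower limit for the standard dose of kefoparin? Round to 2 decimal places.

1.64 mg/dL

Standard dose requires CrCl ≥ 70 mL/min.
Set (140 − 57) × 117.2 × 0.85 / (72 × SCr) = 70
SCr = (140 − 57) × 117.2 × 0.85 / (72 × 70) = 1.641 mg/dL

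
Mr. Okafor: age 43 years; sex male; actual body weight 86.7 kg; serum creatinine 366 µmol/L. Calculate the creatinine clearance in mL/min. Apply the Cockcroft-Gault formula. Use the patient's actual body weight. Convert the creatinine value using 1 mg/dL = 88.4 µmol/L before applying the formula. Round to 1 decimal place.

SCr = 366 / 88.4 = 4.14 mg/dL
CrCl = (140 − 43) × 86.7 / (72 × 4.14) = 8409.9 / 298.08 ≈ 28.2 mL/min

28.2 mL/min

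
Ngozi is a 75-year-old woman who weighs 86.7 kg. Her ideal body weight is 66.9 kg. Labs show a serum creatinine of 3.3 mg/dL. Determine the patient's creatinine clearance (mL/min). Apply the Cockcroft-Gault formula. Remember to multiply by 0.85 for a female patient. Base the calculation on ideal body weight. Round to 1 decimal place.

CrCl = (140 − 75) × 66.9 / (72 × 3.3) × 0.85 = 4348.5 / 237.60 × 0.85 ≈ 15.6 mL/min

15.6 mL/min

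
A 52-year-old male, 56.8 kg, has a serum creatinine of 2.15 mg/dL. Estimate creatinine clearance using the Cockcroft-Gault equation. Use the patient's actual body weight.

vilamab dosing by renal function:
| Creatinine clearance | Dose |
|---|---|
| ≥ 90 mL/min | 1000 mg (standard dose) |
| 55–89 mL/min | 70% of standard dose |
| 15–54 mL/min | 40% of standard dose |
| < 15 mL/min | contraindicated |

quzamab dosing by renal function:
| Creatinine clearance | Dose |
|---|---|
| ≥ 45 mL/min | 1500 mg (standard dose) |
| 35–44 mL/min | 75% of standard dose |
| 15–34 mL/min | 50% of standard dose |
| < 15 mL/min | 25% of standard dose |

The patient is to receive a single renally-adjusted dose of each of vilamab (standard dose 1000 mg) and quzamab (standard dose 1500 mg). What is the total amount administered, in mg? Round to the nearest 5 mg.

1150 mg

CrCl = (140 − 52) × 56.8 / (72 × 2.15) = 4998.4 / 154.80 ≈ 32.3 mL/min
CrCl ≈ 32 mL/min.
vilamab: 15–54 mL/min → 40% of 1000 mg = 400 mg.
quzamab: 15–34 mL/min → 50% of 1500 mg = 750 mg.
Total = 400 + 750 = 1150 mg.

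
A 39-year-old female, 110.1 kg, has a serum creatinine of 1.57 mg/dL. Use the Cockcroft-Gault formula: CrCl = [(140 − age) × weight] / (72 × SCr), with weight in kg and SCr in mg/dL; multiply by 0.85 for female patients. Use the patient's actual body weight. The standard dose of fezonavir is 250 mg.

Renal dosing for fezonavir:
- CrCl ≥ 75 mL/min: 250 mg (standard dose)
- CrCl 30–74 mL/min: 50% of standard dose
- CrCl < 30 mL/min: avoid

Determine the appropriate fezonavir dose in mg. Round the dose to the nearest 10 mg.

CrCl = (140 − 39) × 110.1 / (72 × 1.57) × 0.85 = 11120.1 / 113.04 × 0.85 ≈ 83.6 mL/min
CrCl ≈ 84 mL/min → bracket ≥ 75 mL/min.
100% of 250 mg = 250 mg

250 mg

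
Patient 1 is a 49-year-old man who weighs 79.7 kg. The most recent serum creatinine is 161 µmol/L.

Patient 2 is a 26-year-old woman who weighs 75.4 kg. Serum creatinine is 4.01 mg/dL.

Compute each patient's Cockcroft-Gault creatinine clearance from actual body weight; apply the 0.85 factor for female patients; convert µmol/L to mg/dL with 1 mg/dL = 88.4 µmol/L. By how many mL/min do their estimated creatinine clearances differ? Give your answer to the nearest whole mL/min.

30 mL/min

Patient 1: SCr = 161 / 88.4 = 1.821 mg/dL
Patient 1: CrCl = (140 − 49) × 79.7 / (72 × 1.821) = 7252.7 / 131.11 ≈ 55.3 mL/min
Patient 2: CrCl = (140 − 26) × 75.4 / (72 × 4.01) × 0.85 = 8595.6 / 288.72 × 0.85 ≈ 25.3 mL/min
|55.3 − 25.3| = 30.0 mL/min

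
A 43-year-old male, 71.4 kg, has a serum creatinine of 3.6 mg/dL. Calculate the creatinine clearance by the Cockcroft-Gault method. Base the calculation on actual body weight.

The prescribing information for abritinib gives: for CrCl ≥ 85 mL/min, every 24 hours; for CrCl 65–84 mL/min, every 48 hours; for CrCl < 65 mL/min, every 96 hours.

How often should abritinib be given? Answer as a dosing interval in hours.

CrCl = (140 − 43) × 71.4 / (72 × 3.6) = 6925.8 / 259.20 ≈ 26.7 mL/min
CrCl ≈ 27 mL/min → bracket < 65 mL/min → every 96 hours.

every 96 hours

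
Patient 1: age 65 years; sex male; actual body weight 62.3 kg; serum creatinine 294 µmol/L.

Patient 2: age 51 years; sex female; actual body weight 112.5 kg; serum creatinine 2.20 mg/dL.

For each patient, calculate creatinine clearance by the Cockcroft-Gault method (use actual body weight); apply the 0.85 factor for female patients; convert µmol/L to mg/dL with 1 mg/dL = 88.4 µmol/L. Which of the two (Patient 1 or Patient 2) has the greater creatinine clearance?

Patient 2

Patient 1: SCr = 294 / 88.4 = 3.326 mg/dL
Patient 1: CrCl = (140 − 65) × 62.3 / (72 × 3.326) = 4672.5 / 239.47 ≈ 19.5 mL/min
Patient 2: CrCl = (140 − 51) × 112.5 / (72 × 2.2) × 0.85 = 10012.5 / 158.40 × 0.85 ≈ 53.7 mL/min
19.5 vs 53.7 mL/min → Patient 2 is higher.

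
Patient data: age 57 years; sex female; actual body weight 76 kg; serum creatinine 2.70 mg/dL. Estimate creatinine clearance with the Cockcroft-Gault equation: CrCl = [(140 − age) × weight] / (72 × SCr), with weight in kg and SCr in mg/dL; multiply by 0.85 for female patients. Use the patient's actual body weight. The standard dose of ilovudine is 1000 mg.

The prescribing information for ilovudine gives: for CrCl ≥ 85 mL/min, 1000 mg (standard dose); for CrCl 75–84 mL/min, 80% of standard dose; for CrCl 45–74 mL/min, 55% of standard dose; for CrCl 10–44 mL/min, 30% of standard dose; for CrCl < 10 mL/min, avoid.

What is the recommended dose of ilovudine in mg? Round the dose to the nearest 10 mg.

CrCl = (140 − 57) × 76 / (72 × 2.7) × 0.85 = 6308.0 / 194.40 × 0.85 ≈ 27.6 mL/min
CrCl ≈ 28 mL/min → bracket 10–44 mL/min.
30% of 1000 mg = 300 mg

300 mg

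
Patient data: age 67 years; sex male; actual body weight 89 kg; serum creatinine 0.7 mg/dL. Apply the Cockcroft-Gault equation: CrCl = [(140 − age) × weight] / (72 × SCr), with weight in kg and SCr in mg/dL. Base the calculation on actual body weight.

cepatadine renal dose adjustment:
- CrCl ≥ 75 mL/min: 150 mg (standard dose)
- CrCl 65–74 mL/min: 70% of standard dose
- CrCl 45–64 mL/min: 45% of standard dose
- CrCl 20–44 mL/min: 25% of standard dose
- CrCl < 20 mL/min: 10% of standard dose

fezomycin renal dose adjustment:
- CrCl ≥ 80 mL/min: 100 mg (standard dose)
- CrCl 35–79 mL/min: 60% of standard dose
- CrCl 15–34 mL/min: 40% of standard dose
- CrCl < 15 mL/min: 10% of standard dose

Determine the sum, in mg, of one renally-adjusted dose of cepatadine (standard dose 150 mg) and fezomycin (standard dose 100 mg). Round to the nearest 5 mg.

CrCl = (140 − 67) × 89 / (72 × 0.7) = 6497.0 / 50.40 ≈ 128.9 mL/min
CrCl ≈ 129 mL/min.
cepatadine: ≥ 75 mL/min → 100% of 150 mg = 150 mg.
fezomycin: ≥ 80 mL/min → 100% of 100 mg = 100 mg.
Total = 150 + 100 = 250 mg.

250 mg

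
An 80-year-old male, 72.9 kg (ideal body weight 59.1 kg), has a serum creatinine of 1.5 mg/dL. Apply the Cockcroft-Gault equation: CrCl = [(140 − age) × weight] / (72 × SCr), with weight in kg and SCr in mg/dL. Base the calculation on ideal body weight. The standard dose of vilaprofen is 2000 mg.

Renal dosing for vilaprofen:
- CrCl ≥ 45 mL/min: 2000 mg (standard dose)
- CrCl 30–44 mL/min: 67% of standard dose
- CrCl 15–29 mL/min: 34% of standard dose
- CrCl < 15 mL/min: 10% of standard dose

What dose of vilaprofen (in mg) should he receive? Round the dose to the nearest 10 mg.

CrCl = (140 − 80) × 59.1 / (72 × 1.5) = 3546.0 / 108.00 ≈ 32.8 mL/min
CrCl ≈ 33 mL/min → bracket 30–44 mL/min.
67% of 2000 mg = 1340 mg

1340 mg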